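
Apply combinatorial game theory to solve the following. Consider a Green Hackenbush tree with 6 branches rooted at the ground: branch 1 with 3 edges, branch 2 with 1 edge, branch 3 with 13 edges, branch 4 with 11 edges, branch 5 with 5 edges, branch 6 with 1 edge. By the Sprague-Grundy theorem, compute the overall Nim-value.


The tree has 6 branches from the ground vertex.
In Green Hackenbush, the Nim-value of a simple path of length k is k.
Branch 1: length 3, Nim-value = 3
Branch 2: length 1, Nim-value = 1
Branch 3: length 13, Nim-value = 13
Branch 4: length 11, Nim-value = 11
Branch 5: length 5, Nim-value = 5
Branch 6: length 1, Nim-value = 1
Total Nim-value = XOR of all branch values:
0 XOR 3 = 3
3 XOR 1 = 2
2 XOR 13 = 15
15 XOR 11 = 4
4 XOR 5 = 1
1 XOR 1 = 0
Nim-value of the tree = 0

0


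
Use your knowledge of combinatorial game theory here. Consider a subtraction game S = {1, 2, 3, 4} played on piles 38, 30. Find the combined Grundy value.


Subtraction set: {1, 2, 3, 4}
For this subtraction set, G(n) = n mod 5 (period = max + 1 = 5).
Pile 1 (size 38): G(38) = 38 mod 5 = 3
Pile 2 (size 30): G(30) = 30 mod 5 = 0
Total Grundy value = XOR of all: 3 XOR 0 = 3

3


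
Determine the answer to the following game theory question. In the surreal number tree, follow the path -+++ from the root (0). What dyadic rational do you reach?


Sign expansion: -+++
Rule: track bounds (lo, hi), initially (-inf, +inf). On '+', the current value becomes lo and we move to the simplest number in (value, hi): value + 1 if hi = +inf, otherwise the midpoint (value + hi)/2. On '-', the current value becomes hi and we move to value - 1 if lo = -inf, otherwise the midpoint (lo + value)/2.
Start at 0.
Step 1: sign = -, move left. Bounds: (-inf, 0). Value = -1
Step 2: sign = +, move right. Bounds: (-1, 0). Value = -1/2
Step 3: sign = +, move right. Bounds: (-1/2, 0). Value = -1/4
Step 4: sign = +, move right. Bounds: (-1/4, 0). Value = -1/8
The surreal number with sign expansion -+++ is -1/8.

-1/8


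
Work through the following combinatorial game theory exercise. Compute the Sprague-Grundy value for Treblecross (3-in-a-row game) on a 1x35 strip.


Treblecross: place X on empty cells; 3-in-a-row wins.
Playing within two cells of an existing X lets the opponent win at once, so sensible play treats the cells i-2..i+2 around each X as dead. The player left with no safe cell loses, so this is a normal-play take-away game on strips of safe cells.
Placing X at cell i (0-indexed) of a strip of k safe cells leaves independent strips of sizes max(0, i-2) and max(0, k-i-3). Hence G(k) = mex{ G(max(0,i-2)) XOR G(max(0,k-i-3)) : 0 <= i < k }, with G(0) = 0.
G(1): splits (0,0):0^0=0 -> mex({0}) = 1
G(2): splits (0,0):0^0=0 -> mex({0}) = 1
G(3): splits (0,0):0^0=0 -> mex({0}) = 1
G(4): splits (0,1):0^1=1 (0,0):0^0=0 -> mex({0, 1}) = 2
G(5): splits (0,2):0^1=1 (0,1):0^1=1 (0,0):0^0=0 -> mex({0, 1}) = 2
G(6) = mex({1}) = 0
G(7) = mex({0, 1, 2}) = 3
G(8) = mex({0, 1, 2}) = 3
G(9) = mex({0, 2}) = 1
G(10) = mex({0, 2, 3}) = 1
G(11) = mex({0, 3}) = 1
G(12) = mex({1, 3}) = 0
G(13) = mex({0, 1, 2, 3}) = 4
G(14) = mex({0, 1, 2}) = 3
G(15) = mex({0, 1, 2}) = 3
G(16) = mex({0, 1, 2, 4}) = 3
G(17) = mex({0, 1, 3, 4}) = 2
G(18) = mex({0, 1, 3, 4}) = 2
G(19) = mex({0, 1, 3, 5}) = 2
G(20) = mex({0, 1, 2, 3, 5}) = 4
G(21) = mex({0, 1, 2, 3, 5}) = 4
G(22) = mex({1, 2, 6}) = 0
G(23) = mex({0, 1, 2, 3, 4, 6}) = 5
G(24) = mex({0, 1, 2, 3, 4}) = 5
G(25) = mex({0, 1, 3, 4, 7}) = 2
G(26) = mex({0, 1, 3, 4, 5, 7}) = 2
G(27) = mex({0, 1, 3, 5}) = 2
G(28) = mex({0, 1, 2, 5}) = 3
G(29) = mex({0, 1, 2, 4, 5, 6}) = 3
G(30) = mex({1, 2, 4, 6}) = 0
G(31) = mex({0, 1, 2, 3, 4, 6}) = 5
G(32) = mex({1, 2, 3, 4, 7}) = 0
G(33) = mex({0, 3, 7}) = 1
G(34) = mex({0, 2, 3, 5, 7}) = 1
G(35) = mex({0, 2, 3, 5, 6}) = 1
Therefore G(35) = 1.

1


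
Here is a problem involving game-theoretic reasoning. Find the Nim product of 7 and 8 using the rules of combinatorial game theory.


Nim multiplication is bilinear over XOR: (u XOR v) * w = (u*w) XOR (v*w).
So we split each operand into its bit components and XOR the pairwise Nim products.
7 = 1 + 2 + 4 (as XOR of powers of 2).
8 = 8 (as XOR of powers of 2).
Using the standard Nim-product table on single bits:
  2*2 = 3,   2*4 = 8,   2*8 = 12,
  4*4 = 6,   4*8 = 11,  8*8 = 13,
and  1*x = x (identity), k*l = l*k (commutative).
Pairwise Nim products:
  1 * 8 = 8
  2 * 8 = 12
  4 * 8 = 11
XOR them: 8 XOR 12 XOR 11 = 15.
Result: 7 * 8 = 15 (in Nim).

15


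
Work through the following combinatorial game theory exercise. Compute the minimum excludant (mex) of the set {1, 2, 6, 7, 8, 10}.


Set = {1, 2, 6, 7, 8, 10}
0 is NOT in the set. This is the mex.
mex = 0

0


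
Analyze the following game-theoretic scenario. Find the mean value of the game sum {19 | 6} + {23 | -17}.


G1 = {19 | 6}, G2 = {23 | -17}
Each is a switch {a | b} with numbers a > b; its mean value is (a + b)/2, and mean value is additive over game sums: m(G1 + G2) = m(G1) + m(G2).
Mean of G1 = (19 + (6))/2 = 25/2 = 25/2
Mean of G2 = (23 + (-17))/2 = 6/2 = 3
Mean of G1 + G2 = 25/2 + 3 = 31/2

31/2


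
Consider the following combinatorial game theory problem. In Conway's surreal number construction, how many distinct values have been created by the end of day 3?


Day 0: {|} = 0 is born. Count = 1.
Day n: the number of surreal numbers born by day n is 2^(n+1) - 1.
By day 0: 2^1 - 1 = 1
By day 1: 2^2 - 1 = 3
By day 2: 2^3 - 1 = 7
By day 3: 2^4 - 1 = 15
By day 3: 15 surreal numbers.

15


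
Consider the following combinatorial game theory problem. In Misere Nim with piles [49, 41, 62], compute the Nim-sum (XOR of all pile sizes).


We need the XOR (exclusive or) of all pile sizes.
After XOR-ing pile 1 (size 49): 0 XOR 49 = 49
After XOR-ing pile 2 (size 41): 49 XOR 41 = 24
After XOR-ing pile 3 (size 62): 24 XOR 62 = 38
The Nim-value of this position is 38.

38


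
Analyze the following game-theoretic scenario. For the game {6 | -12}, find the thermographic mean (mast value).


Game = {6 | -12}, a switch {a | b} with numbers a > b.
Its thermograph has left wall a - t and right wall b + t, which meet at t = (a - b)/2, where both equal (a + b)/2. So the mast (mean value) is at (a + b)/2.
Mean = (6 + (-12))/2 = -6/2 = -3

-3


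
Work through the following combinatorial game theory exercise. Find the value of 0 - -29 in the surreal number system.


x = 0, y = -29
x - y = 0 - -29 = 29

29


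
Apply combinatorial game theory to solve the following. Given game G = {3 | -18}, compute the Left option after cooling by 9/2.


Original game: {3 | -18} (a switch {a | b} with a > b).
Cooling by t (for t below the temperature (a - b)/2 = 21/2) taxes each move by t: {a | b} cooled by t is {a - t | b + t}.
Cooling amount: t = 9/2
Cooled Left option: 3 - 9/2 = -3/2
Cooled Right option: -18 + 9/2 = -27/2
Cooled game: {-3/2 | -27/2}
Left option = -3/2

-3/2


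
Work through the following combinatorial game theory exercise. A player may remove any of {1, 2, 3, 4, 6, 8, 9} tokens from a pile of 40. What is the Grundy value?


The subtraction set is S = {1, 2, 3, 4, 6, 8, 9}.
G(k) = mex{ G(k - s) : s in S, s <= k }. We compute iteratively: G(0) = 0.
G(1) = mex({0}) = 1
G(2) = mex({0, 1}) = 2
G(3) = mex({0, 1, 2}) = 3
G(4) = mex({0, 1, 2, 3}) = 4
G(5) = mex({1, 2, 3, 4}) = 0
G(6) = mex({0, 2, 3, 4}) = 1
G(7) = mex({0, 1, 3, 4}) = 2
G(8) = mex({0, 1, 2, 4}) = 3
G(9) = mex({0, 1, 2, 3}) = 4
G(10) = mex({1, 2, 3, 4}) = 0
G(11) = mex({0, 2, 3, 4}) = 1
G(12) = mex({0, 1, 3, 4}) = 2
G(13) = mex({0, 1, 2, 4}) = 3
Observe that G(5)..G(13) = 0, 1, 2, 3, 4, 0, 1, 2, 3 repeats G(0)..G(8) = 0, 1, 2, 3, 4, 0, 1, 2, 3.
For k >= max(S) = 9, G(k) is determined by the previous 9 values G(k-9)..G(k-1); a window of 9 consecutive values has recurred shifted by 5, so by induction G(k + 5) = G(k) for all k >= 0: the sequence is periodic from the start with period 5.
One period: G(0..4) = 0, 1, 2, 3, 4.
40 mod 5 = 0, so G(40) = G(0) = 0.

0


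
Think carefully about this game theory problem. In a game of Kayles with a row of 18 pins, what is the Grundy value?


Kayles: a move removes 1 or 2 adjacent pins from a contiguous row.
Removing pins from a row of k leaves two independent rows (a, b) with a + b = k - 1 (one pin) or a + b = k - 2 (two pins); an end removal gives a = 0.
By Sprague-Grundy, G(k) = mex{ G(a) XOR G(b) } over all these splits. G(0) = 0.
G(1): splits (0,0):0^0=0 -> mex({0}) = 1
G(2): splits (0,1):0^1=1 (0,0):0^0=0 -> mex({0, 1}) = 2
G(3): splits (0,2):0^2=2 (1,1):1^1=0 (0,1):0^1=1 -> mex({0, 1, 2}) = 3
G(4): splits (0,3):0^3=3 (1,2):1^2=3 (0,2):0^2=2 (1,1):1^1=0 -> mex({0, 2, 3}) = 1
G(5): splits (0,4):0^1=1 (1,3):1^3=2 (2,2):2^2=0 (0,3):0^3=3 (1,2):1^2=3 -> mex({0, 1, 2, 3}) = 4
G(6) = mex({0, 1, 2, 4}) = 3
G(7) = mex({0, 1, 3, 4, 5}) = 2
G(8) = mex({0, 2, 3, 5, 6}) = 1
G(9) = mex({0, 1, 2, 3, 6, 7}) = 4
G(10) = mex({0, 1, 3, 4, 5, 7}) = 2
G(11) = mex({0, 1, 2, 3, 4, 5}) = 6
G(12) = mex({0, 1, 2, 3, 5, 6, 7}) = 4
G(13) = mex({0, 2, 3, 4, 6, 7}) = 1
G(14) = mex({0, 1, 4, 5, 6, 7}) = 2
G(15) = mex({0, 1, 2, 3, 4, 5, 6}) = 7
G(16) = mex({0, 2, 3, 5, 6, 7}) = 1
G(17) = mex({0, 1, 2, 3, 5, 6, 7}) = 4
G(18) = mex({0, 1, 2, 4, 5, 6}) = 3
Therefore G(18) = 3.

3


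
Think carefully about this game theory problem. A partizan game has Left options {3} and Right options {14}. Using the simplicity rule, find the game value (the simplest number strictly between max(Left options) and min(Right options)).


Left options: {3}, max = 3
Right options: {14}, min = 14
All options are numbers and max(Left) < min(Right), so by the simplicity theorem the value is the simplest (earliest-born) number strictly between 3 and 14.
Integers 4 through 13 all lie strictly between 3 and 14.
Among integers, the simplest (lowest birthday = smallest |n|; 0 is born on day 0, +-n on day n) is 4.
No non-integer in the interval can be simpler: if x is a non-integer in the interval, then floor(x) or ceil(x) also lies in the interval (the interval contains an integer), and both are proper prefixes of x's sign expansion, i.e. born earlier. So the game value is 4.
Game value = 4

4


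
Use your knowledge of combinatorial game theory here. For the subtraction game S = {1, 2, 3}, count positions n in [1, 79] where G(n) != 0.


Subtraction set S = {1, 2, 3}, so G(n) = n mod 4.
G(n) = 0 when n is a multiple of 4.
Multiples of 4 in [1, 79]: 19
N-positions (nonzero Grundy) = 79 - 19 = 60

60


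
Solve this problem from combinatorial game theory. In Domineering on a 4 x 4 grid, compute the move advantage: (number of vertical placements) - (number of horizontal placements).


Board is 4 x 4 (rows x cols).
Left (vertical) placements: (rows-1) * cols = 3 * 4 = 12
Right (horizontal) placements: rows * (cols-1) = 4 * 3 = 12
Advantage = Left - Right = 12 - 12 = 0

0


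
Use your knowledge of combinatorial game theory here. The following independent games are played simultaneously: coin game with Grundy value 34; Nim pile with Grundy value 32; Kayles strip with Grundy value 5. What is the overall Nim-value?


By the Sprague-Grundy theorem, the Grundy value of a sum of games is the XOR of individual Grundy values.
coin game: Grundy value = 34. Running XOR: 0 XOR 34 = 34
Nim pile: Grundy value = 32. Running XOR: 34 XOR 32 = 2
Kayles strip: Grundy value = 5. Running XOR: 2 XOR 5 = 7
The combined Grundy value is 7.

7


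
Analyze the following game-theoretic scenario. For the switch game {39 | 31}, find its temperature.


The game is {39 | 31}, a switch {a | b} with numbers a > b.
Cooling {a | b} by t gives {a - t | b + t}, which stops being hot when a - t = b + t, i.e. at t = (a - b)/2. So the temperature of a switch is (a - b)/2.
Temperature = (Left option - Right option) / 2
= (39 - (31)) / 2
= 8 / 2
= 4

4


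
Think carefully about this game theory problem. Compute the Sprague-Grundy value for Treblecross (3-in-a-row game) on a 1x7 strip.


Treblecross: place X on empty cells; 3-in-a-row wins.
Playing within two cells of an existing X lets the opponent win at once, so sensible play treats the cells i-2..i+2 around each X as dead. The player left with no safe cell loses, so this is a normal-play take-away game on strips of safe cells.
Placing X at cell i (0-indexed) of a strip of k safe cells leaves independent strips of sizes max(0, i-2) and max(0, k-i-3). Hence G(k) = mex{ G(max(0,i-2)) XOR G(max(0,k-i-3)) : 0 <= i < k }, with G(0) = 0.
G(1): splits (0,0):0^0=0 -> mex({0}) = 1
G(2): splits (0,0):0^0=0 -> mex({0}) = 1
G(3): splits (0,0):0^0=0 -> mex({0}) = 1
G(4): splits (0,1):0^1=1 (0,0):0^0=0 -> mex({0, 1}) = 2
G(5): splits (0,2):0^1=1 (0,1):0^1=1 (0,0):0^0=0 -> mex({0, 1}) = 2
G(6) = mex({1}) = 0
G(7) = mex({0, 1, 2}) = 3
Therefore G(7) = 3.

3


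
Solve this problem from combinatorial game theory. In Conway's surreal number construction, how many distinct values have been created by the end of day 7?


Day 0: {|} = 0 is born. Count = 1.
Day n: the number of surreal numbers born by day n is 2^(n+1) - 1.
By day 0: 2^1 - 1 = 1
By day 1: 2^2 - 1 = 3
By day 2: 2^3 - 1 = 7
By day 3: 2^4 - 1 = 15
By day 4: 2^5 - 1 = 31
By day 5: 2^6 - 1 = 63
By day 6: 2^7 - 1 = 127
By day 7: 2^8 - 1 = 255
By day 7: 255 surreal numbers.

255


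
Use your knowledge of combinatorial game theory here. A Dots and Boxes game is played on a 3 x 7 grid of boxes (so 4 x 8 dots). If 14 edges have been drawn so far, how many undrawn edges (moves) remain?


Grid: 3 x 7 boxes, i.e. 4 rows and 8 columns of dots.
Horizontal edges: (rows + 1) * cols = 4 * 7 = 28
Vertical edges: rows * (cols + 1) = 3 * 8 = 24
Total edges: 28 + 24 = 52
Edges drawn: 14
Remaining: 52 - 14 = 38

38


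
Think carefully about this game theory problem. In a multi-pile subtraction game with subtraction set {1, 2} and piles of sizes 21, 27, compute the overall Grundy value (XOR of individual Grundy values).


Subtraction set: {1, 2}
For this subtraction set, G(n) = n mod 3 (period = max + 1 = 3).
Pile 1 (size 21): G(21) = 21 mod 3 = 0
Pile 2 (size 27): G(27) = 27 mod 3 = 0
Total Grundy value = XOR of all: 0 XOR 0 = 0

0


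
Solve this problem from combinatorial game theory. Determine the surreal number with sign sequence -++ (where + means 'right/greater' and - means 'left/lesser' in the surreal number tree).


Sign expansion: -++
Rule: track bounds (lo, hi), initially (-inf, +inf). On '+', the current value becomes lo and we move to the simplest number in (value, hi): value + 1 if hi = +inf, otherwise the midpoint (value + hi)/2. On '-', the current value becomes hi and we move to value - 1 if lo = -inf, otherwise the midpoint (lo + value)/2.
Start at 0.
Step 1: sign = -, move left. Bounds: (-inf, 0). Value = -1
Step 2: sign = +, move right. Bounds: (-1, 0). Value = -1/2
Step 3: sign = +, move right. Bounds: (-1/2, 0). Value = -1/4
The surreal number with sign expansion -++ is -1/4.

-1/4


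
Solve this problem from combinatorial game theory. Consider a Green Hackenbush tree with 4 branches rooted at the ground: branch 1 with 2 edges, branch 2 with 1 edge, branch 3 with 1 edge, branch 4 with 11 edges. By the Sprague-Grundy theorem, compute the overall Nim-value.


The tree has 4 branches from the ground vertex.
In Green Hackenbush, the Nim-value of a simple path of length k is k.
Branch 1: length 2, Nim-value = 2
Branch 2: length 1, Nim-value = 1
Branch 3: length 1, Nim-value = 1
Branch 4: length 11, Nim-value = 11
Total Nim-value = XOR of all branch values:
0 XOR 2 = 2
2 XOR 1 = 3
3 XOR 1 = 2
2 XOR 11 = 9
Nim-value of the tree = 9

9


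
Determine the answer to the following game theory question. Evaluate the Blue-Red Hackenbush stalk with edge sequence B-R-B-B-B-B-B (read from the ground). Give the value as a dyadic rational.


Edges (from ground): B-R-B-B-B-B-B
By Berlekamp's sign-expansion rule, a Blue-Red Hackenbush stalk has the value of the surreal number whose sign sequence is the edge sequence with B -> + and R -> -.
Sign sequence: +-+++++
Trace the sign expansion in the surreal number tree, starting from 0:
Edge 1: B (sign +) -> bounds (0, +inf), value = 1
Edge 2: R (sign -) -> bounds (0, 1), value = 1/2
Edge 3: B (sign +) -> bounds (1/2, 1), value = 3/4
Edge 4: B (sign +) -> bounds (3/4, 1), value = 7/8
Edge 5: B (sign +) -> bounds (7/8, 1), value = 15/16
Edge 6: B (sign +) -> bounds (15/16, 1), value = 31/32
Edge 7: B (sign +) -> bounds (31/32, 1), value = 63/64
Game value = 63/64

63/64


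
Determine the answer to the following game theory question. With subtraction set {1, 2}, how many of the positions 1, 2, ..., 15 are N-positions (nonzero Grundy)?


Subtraction set S = {1, 2}, so G(n) = n mod 3.
G(n) = 0 when n is a multiple of 3.
Multiples of 3 in [1, 15]: 5
N-positions (nonzero Grundy) = 15 - 5 = 10

10


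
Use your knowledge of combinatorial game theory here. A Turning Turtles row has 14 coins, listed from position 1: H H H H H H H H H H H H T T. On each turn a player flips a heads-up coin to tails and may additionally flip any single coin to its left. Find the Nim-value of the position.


Coins: H H H H H H H H H H H H T T
Key fact: a single head at position k behaves exactly like a Nim heap of size k (turning it to T and optionally flipping a coin at j < k corresponds to moving the heap from k to j, or to 0), and heads combine as a disjunctive sum (two heads at the same place would cancel, matching j XOR j = 0). So the Nim-value is the XOR of the 1-indexed positions of the heads.
Face-up positions (1-indexed): [1, 2, 3, 4, 5, 6, 7, 8, 9, 10, 11, 12]
XOR 0 with 1: 0 XOR 1 = 1
XOR 1 with 2: 1 XOR 2 = 3
XOR 3 with 3: 3 XOR 3 = 0
XOR 0 with 4: 0 XOR 4 = 4
XOR 4 with 5: 4 XOR 5 = 1
XOR 1 with 6: 1 XOR 6 = 7
XOR 7 with 7: 7 XOR 7 = 0
XOR 0 with 8: 0 XOR 8 = 8
XOR 8 with 9: 8 XOR 9 = 1
XOR 1 with 10: 1 XOR 10 = 11
XOR 11 with 11: 11 XOR 11 = 0
XOR 0 with 12: 0 XOR 12 = 12
Nim-value = 12

12


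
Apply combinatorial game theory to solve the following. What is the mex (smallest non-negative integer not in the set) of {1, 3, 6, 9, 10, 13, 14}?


Set = {1, 3, 6, 9, 10, 13, 14}
0 is NOT in the set. This is the mex.
mex = 0

0


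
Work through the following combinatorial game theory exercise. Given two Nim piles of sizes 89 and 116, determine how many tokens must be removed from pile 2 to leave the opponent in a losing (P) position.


Piles: 89 and 116
Current XOR: 89 XOR 116 = 45 (non-zero, so this is an N-position).
To make the XOR zero, we need to find a move that balances the piles.
For pile 2 (size 116): target = 116 XOR 45 = 89
We reduce pile 2 from 116 to 89.
Tokens removed: 116 - 89 = 27
Verification: 89 XOR 89 = 0

27


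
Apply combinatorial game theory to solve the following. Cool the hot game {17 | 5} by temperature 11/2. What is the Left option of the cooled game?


Original game: {17 | 5} (a switch {a | b} with a > b).
Cooling by t (for t below the temperature (a - b)/2 = 6) taxes each move by t: {a | b} cooled by t is {a - t | b + t}.
Cooling amount: t = 11/2
Cooled Left option: 17 - 11/2 = 23/2
Cooled Right option: 5 + 11/2 = 21/2
Cooled game: {23/2 | 21/2}
Left option = 23/2

23/2


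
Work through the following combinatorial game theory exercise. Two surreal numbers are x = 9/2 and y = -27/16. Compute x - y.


x = 9/2, y = -27/16
Converting to common denominator: 16
x = 72/16, y = -27/16
x - y = 9/2 - -27/16 = 99/16

99/16


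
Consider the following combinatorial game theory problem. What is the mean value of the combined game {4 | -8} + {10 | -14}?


G1 = {4 | -8}, G2 = {10 | -14}
Each is a switch {a | b} with numbers a > b; its mean value is (a + b)/2, and mean value is additive over game sums: m(G1 + G2) = m(G1) + m(G2).
Mean of G1 = (4 + (-8))/2 = -4/2 = -2
Mean of G2 = (10 + (-14))/2 = -4/2 = -2
Mean of G1 + G2 = -2 + -2 = -4

-4


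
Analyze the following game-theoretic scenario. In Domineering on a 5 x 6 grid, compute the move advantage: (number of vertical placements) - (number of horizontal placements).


Board is 5 x 6 (rows x cols).
Left (vertical) placements: (rows-1) * cols = 4 * 6 = 24
Right (horizontal) placements: rows * (cols-1) = 5 * 5 = 25
Advantage = Left - Right = 24 - 25 = -1

-1


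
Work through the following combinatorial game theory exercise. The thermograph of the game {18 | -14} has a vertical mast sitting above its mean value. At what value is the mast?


Game = {18 | -14}, a switch {a | b} with numbers a > b.
Its thermograph has left wall a - t and right wall b + t, which meet at t = (a - b)/2, where both equal (a + b)/2. So the mast (mean value) is at (a + b)/2.
Mean = (18 + (-14))/2 = 4/2 = 2

2


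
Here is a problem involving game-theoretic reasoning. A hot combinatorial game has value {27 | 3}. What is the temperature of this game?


The game is {27 | 3}, a switch {a | b} with numbers a > b.
Cooling {a | b} by t gives {a - t | b + t}, which stops being hot when a - t = b + t, i.e. at t = (a - b)/2. So the temperature of a switch is (a - b)/2.
Temperature = (Left option - Right option) / 2
= (27 - (3)) / 2
= 24 / 2
= 12

12


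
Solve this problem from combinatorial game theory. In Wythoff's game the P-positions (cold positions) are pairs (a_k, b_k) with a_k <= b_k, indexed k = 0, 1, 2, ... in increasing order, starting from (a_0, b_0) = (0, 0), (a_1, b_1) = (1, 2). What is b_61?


By Wythoff's theorem, a_k = floor(k * phi) and b_k = floor(k * phi^2) = a_k + k, where phi = (1 + sqrt(5))/2 is the golden ratio.
phi = (1 + sqrt(5))/2 = 1.618034
phi^2 = phi + 1 = 2.618034
k = 61
k * phi^2 = 61 * 2.618034 = 159.700073
b_61 = floor(k * phi^2) = 159 (check: a_61 + k = 98 + 61 = 159)

159


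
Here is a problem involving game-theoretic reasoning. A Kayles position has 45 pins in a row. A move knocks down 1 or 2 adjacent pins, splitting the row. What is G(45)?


Kayles: a move removes 1 or 2 adjacent pins from a contiguous row.
Removing pins from a row of k leaves two independent rows (a, b) with a + b = k - 1 (one pin) or a + b = k - 2 (two pins); an end removal gives a = 0.
By Sprague-Grundy, G(k) = mex{ G(a) XOR G(b) } over all these splits. G(0) = 0.
G(1): splits (0,0):0^0=0 -> mex({0}) = 1
G(2): splits (0,1):0^1=1 (0,0):0^0=0 -> mex({0, 1}) = 2
G(3): splits (0,2):0^2=2 (1,1):1^1=0 (0,1):0^1=1 -> mex({0, 1, 2}) = 3
G(4): splits (0,3):0^3=3 (1,2):1^2=3 (0,2):0^2=2 (1,1):1^1=0 -> mex({0, 2, 3}) = 1
G(5): splits (0,4):0^1=1 (1,3):1^3=2 (2,2):2^2=0 (0,3):0^3=3 (1,2):1^2=3 -> mex({0, 1, 2, 3}) = 4
G(6) = mex({0, 1, 2, 4}) = 3
G(7) = mex({0, 1, 3, 4, 5}) = 2
G(8) = mex({0, 2, 3, 5, 6}) = 1
G(9) = mex({0, 1, 2, 3, 6, 7}) = 4
G(10) = mex({0, 1, 3, 4, 5, 7}) = 2
G(11) = mex({0, 1, 2, 3, 4, 5}) = 6
G(12) = mex({0, 1, 2, 3, 5, 6, 7}) = 4
G(13) = mex({0, 2, 3, 4, 6, 7}) = 1
G(14) = mex({0, 1, 4, 5, 6, 7}) = 2
G(15) = mex({0, 1, 2, 3, 4, 5, 6}) = 7
G(16) = mex({0, 2, 3, 5, 6, 7}) = 1
G(17) = mex({0, 1, 2, 3, 5, 6, 7}) = 4
G(18) = mex({0, 1, 2, 4, 5, 6}) = 3
G(19) = mex({0, 1, 3, 4, 5, 7}) = 2
G(20) = mex({0, 2, 3, 4, 5, 6, 7}) = 1
G(21) = mex({0, 1, 2, 3, 5, 6, 7}) = 4
G(22) = mex({0, 1, 2, 3, 4, 5, 7}) = 6
G(23) = mex({0, 1, 2, 3, 4, 5, 6}) = 7
G(24) = mex({0, 1, 2, 3, 5, 6, 7}) = 4
G(25) = mex({0, 2, 3, 4, 6, 7}) = 1
G(26) = mex({0, 1, 3, 4, 5, 6, 7}) = 2
G(27) = mex({0, 1, 2, 3, 4, 5, 6, 7}) = 8
G(28) = mex({0, 1, 2, 3, 4, 6, 7, 8}) = 5
G(29) = mex({0, 1, 2, 3, 5, 6, 7, 8, 9}) = 4
G(30) = mex({0, 1, 2, 3, 4, 5, 6, 9, 10}) = 7
G(31) = mex({0, 1, 3, 4, 5, 7, 10, 11}) = 2
G(32) = mex({0, 2, 3, 4, 5, 6, 7, 9, 11}) = 1
G(33) = mex({0, 1, 2, 3, 4, 5, 6, 7, 9, 12}) = 8
G(34) = mex({0, 1, 2, 3, 4, 5, 7, 8, 11, 12}) = 6
G(35) = mex({0, 1, 2, 3, 4, 5, 6, 8, 9, 10, 11}) = 7
G(36) = mex({0, 1, 2, 3, 5, 6, 7, 9, 10}) = 4
G(37) = mex({0, 2, 3, 4, 6, 7, 9, 10, 11, 12}) = 1
G(38) = mex({0, 1, 3, 4, 5, 6, 7, 9, 10, 11, 12}) = 2
G(39) = mex({0, 1, 2, 4, 5, 6, 7, 9, 10, 12, 14}) = 3
G(40) = mex({0, 2, 3, 4, 6, 7, 11, 12, 14}) = 1
G(41) = mex({0, 1, 2, 3, 5, 6, 7, 9, 10, 11, 12}) = 4
G(42) = mex({0, 1, 2, 3, 4, 5, 6, 9, 10}) = 7
G(43) = mex({0, 1, 3, 4, 5, 7, 9, 10, 12, 15}) = 2
G(44) = mex({0, 2, 3, 4, 5, 6, 7, 9, 10, 12, 15}) = 1
G(45) = mex({0, 1, 2, 3, 4, 5, 6, 7, 9, 10, 12, 14}) = 8
Therefore G(45) = 8.

8


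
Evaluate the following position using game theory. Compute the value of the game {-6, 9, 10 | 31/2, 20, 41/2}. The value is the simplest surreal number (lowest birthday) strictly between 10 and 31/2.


Left options: {-6, 9, 10}, max = 10
Right options: {31/2, 20, 41/2}, min = 31/2
All options are numbers and max(Left) < min(Right), so by the simplicity theorem the value is the simplest (earliest-born) number strictly between 10 and 31/2.
Integers 11 through 15 all lie strictly between 10 and 31/2.
Among integers, the simplest (lowest birthday = smallest |n|; 0 is born on day 0, +-n on day n) is 11.
No non-integer in the interval can be simpler: if x is a non-integer in the interval, then floor(x) or ceil(x) also lies in the interval (the interval contains an integer), and both are proper prefixes of x's sign expansion, i.e. born earlier. So the game value is 11.
Game value = 11

11


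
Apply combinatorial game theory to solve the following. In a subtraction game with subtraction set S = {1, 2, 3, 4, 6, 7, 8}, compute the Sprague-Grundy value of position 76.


The subtraction set is S = {1, 2, 3, 4, 6, 7, 8}.
G(k) = mex{ G(k - s) : s in S, s <= k }. We compute iteratively: G(0) = 0.
G(1) = mex({0}) = 1
G(2) = mex({0, 1}) = 2
G(3) = mex({0, 1, 2}) = 3
G(4) = mex({0, 1, 2, 3}) = 4
G(5) = mex({1, 2, 3, 4}) = 0
G(6) = mex({0, 2, 3, 4}) = 1
G(7) = mex({0, 1, 3, 4}) = 2
G(8) = mex({0, 1, 2, 4}) = 3
G(9) = mex({0, 1, 2, 3}) = 4
G(10) = mex({1, 2, 3, 4}) = 0
G(11) = mex({0, 2, 3, 4}) = 1
G(12) = mex({0, 1, 3, 4}) = 2
Observe that G(5)..G(12) = 0, 1, 2, 3, 4, 0, 1, 2 repeats G(0)..G(7) = 0, 1, 2, 3, 4, 0, 1, 2.
For k >= max(S) = 8, G(k) is determined by the previous 8 values G(k-8)..G(k-1); a window of 8 consecutive values has recurred shifted by 5, so by induction G(k + 5) = G(k) for all k >= 0: the sequence is periodic from the start with period 5.
One period: G(0..4) = 0, 1, 2, 3, 4.
76 mod 5 = 1, so G(76) = G(1) = 1.

1


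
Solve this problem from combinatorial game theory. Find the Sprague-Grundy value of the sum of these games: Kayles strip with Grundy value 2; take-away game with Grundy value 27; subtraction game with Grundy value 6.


By the Sprague-Grundy theorem, the Grundy value of a sum of games is the XOR of individual Grundy values.
Kayles strip: Grundy value = 2. Running XOR: 0 XOR 2 = 2
take-away game: Grundy value = 27. Running XOR: 2 XOR 27 = 25
subtraction game: Grundy value = 6. Running XOR: 25 XOR 6 = 31
The combined Grundy value is 31.

31


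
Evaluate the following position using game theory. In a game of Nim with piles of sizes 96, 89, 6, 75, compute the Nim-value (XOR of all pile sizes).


We need the XOR (exclusive or) of all pile sizes.
After XOR-ing pile 1 (size 96): 0 XOR 96 = 96
After XOR-ing pile 2 (size 89): 96 XOR 89 = 57
After XOR-ing pile 3 (size 6): 57 XOR 6 = 63
After XOR-ing pile 4 (size 75): 63 XOR 75 = 116
The Nim-value of this position is 116.

116


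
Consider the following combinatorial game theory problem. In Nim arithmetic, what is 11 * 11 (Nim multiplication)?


Nim multiplication is bilinear over XOR: (u XOR v) * w = (u*w) XOR (v*w).
So we split each operand into its bit components and XOR the pairwise Nim products.
11 = 1 + 2 + 8 (as XOR of powers of 2).
11 = 1 + 2 + 8 (as XOR of powers of 2).
Using the standard Nim-product table on single bits:
  2*2 = 3,   2*4 = 8,   2*8 = 12,
  4*4 = 6,   4*8 = 11,  8*8 = 13,
and  1*x = x (identity), k*l = l*k (commutative).
Pairwise Nim products:
  1 * 1 = 1
  1 * 2 = 2
  1 * 8 = 8
  2 * 1 = 2
  2 * 2 = 3
  2 * 8 = 12
  8 * 1 = 8
  8 * 2 = 12
  8 * 8 = 13
XOR them: 1 XOR 2 XOR 8 XOR 2 XOR 3 XOR 12 XOR 8 XOR 12 XOR 13 = 15.
Result: 11 * 11 = 15 (in Nim).

15


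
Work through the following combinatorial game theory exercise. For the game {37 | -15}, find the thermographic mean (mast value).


Game = {37 | -15}, a switch {a | b} with numbers a > b.
Its thermograph has left wall a - t and right wall b + t, which meet at t = (a - b)/2, where both equal (a + b)/2. So the mast (mean value) is at (a + b)/2.
Mean = (37 + (-15))/2 = 22/2 = 11

11


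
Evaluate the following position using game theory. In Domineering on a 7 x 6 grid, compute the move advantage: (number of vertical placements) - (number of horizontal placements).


Board is 7 x 6 (rows x cols).
Left (vertical) placements: (rows-1) * cols = 6 * 6 = 36
Right (horizontal) placements: rows * (cols-1) = 7 * 5 = 35
Advantage = Left - Right = 36 - 35 = 1

1


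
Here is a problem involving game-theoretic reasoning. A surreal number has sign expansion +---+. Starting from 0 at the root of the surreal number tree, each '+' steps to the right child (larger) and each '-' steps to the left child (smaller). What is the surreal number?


Sign expansion: +---+
Rule: track bounds (lo, hi), initially (-inf, +inf). On '+', the current value becomes lo and we move to the simplest number in (value, hi): value + 1 if hi = +inf, otherwise the midpoint (value + hi)/2. On '-', the current value becomes hi and we move to value - 1 if lo = -inf, otherwise the midpoint (lo + value)/2.
Start at 0.
Step 1: sign = +, move right. Bounds: (0, +inf). Value = 1
Step 2: sign = -, move left. Bounds: (0, 1). Value = 1/2
Step 3: sign = -, move left. Bounds: (0, 1/2). Value = 1/4
Step 4: sign = -, move left. Bounds: (0, 1/4). Value = 1/8
Step 5: sign = +, move right. Bounds: (1/8, 1/4). Value = 3/16
The surreal number with sign expansion +---+ is 3/16.

3/16


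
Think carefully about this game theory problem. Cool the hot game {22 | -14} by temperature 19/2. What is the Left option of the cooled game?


Original game: {22 | -14} (a switch {a | b} with a > b).
Cooling by t (for t below the temperature (a - b)/2 = 18) taxes each move by t: {a | b} cooled by t is {a - t | b + t}.
Cooling amount: t = 19/2
Cooled Left option: 22 - 19/2 = 25/2
Cooled Right option: -14 + 19/2 = -9/2
Cooled game: {25/2 | -9/2}
Left option = 25/2

25/2


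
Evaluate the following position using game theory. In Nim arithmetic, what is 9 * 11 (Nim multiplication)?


Nim multiplication is bilinear over XOR: (u XOR v) * w = (u*w) XOR (v*w).
So we split each operand into its bit components and XOR the pairwise Nim products.
9 = 1 + 8 (as XOR of powers of 2).
11 = 1 + 2 + 8 (as XOR of powers of 2).
Using the standard Nim-product table on single bits:
  2*2 = 3,   2*4 = 8,   2*8 = 12,
  4*4 = 6,   4*8 = 11,  8*8 = 13,
and  1*x = x (identity), k*l = l*k (commutative).
Pairwise Nim products:
  1 * 1 = 1
  1 * 2 = 2
  1 * 8 = 8
  8 * 1 = 8
  8 * 2 = 12
  8 * 8 = 13
XOR them: 1 XOR 2 XOR 8 XOR 8 XOR 12 XOR 13 = 2.
Result: 9 * 11 = 2 (in Nim).

2


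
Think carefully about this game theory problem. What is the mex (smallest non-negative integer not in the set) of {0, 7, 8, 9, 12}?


Set = {0, 7, 8, 9, 12}
0 is in the set.
1 is NOT in the set. This is the mex.
mex = 1

1


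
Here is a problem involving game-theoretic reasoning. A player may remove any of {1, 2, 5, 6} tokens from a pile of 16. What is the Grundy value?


The subtraction set is S = {1, 2, 5, 6}.
G(k) = mex{ G(k - s) : s in S, s <= k }. We compute iteratively: G(0) = 0.
G(1) = mex({0}) = 1
G(2) = mex({0, 1}) = 2
G(3) = mex({1, 2}) = 0
G(4) = mex({0, 2}) = 1
G(5) = mex({0, 1}) = 2
G(6) = mex({0, 1, 2}) = 3
G(7) = mex({1, 2, 3}) = 0
G(8) = mex({0, 2, 3}) = 1
G(9) = mex({0, 1}) = 2
G(10) = mex({1, 2}) = 0
G(11) = mex({0, 2, 3}) = 1
G(12) = mex({0, 1, 3}) = 2
Observe that G(7)..G(12) = 0, 1, 2, 0, 1, 2 repeats G(0)..G(5) = 0, 1, 2, 0, 1, 2.
For k >= max(S) = 6, G(k) is determined by the previous 6 values G(k-6)..G(k-1); a window of 6 consecutive values has recurred shifted by 7, so by induction G(k + 7) = G(k) for all k >= 0: the sequence is periodic from the start with period 7.
One period: G(0..6) = 0, 1, 2, 0, 1, 2, 3.
16 mod 7 = 2, so G(16) = G(2) = 2.

2


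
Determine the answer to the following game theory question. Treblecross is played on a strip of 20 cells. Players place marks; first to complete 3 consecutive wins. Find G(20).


Treblecross: place X on empty cells; 3-in-a-row wins.
Playing within two cells of an existing X lets the opponent win at once, so sensible play treats the cells i-2..i+2 around each X as dead. The player left with no safe cell loses, so this is a normal-play take-away game on strips of safe cells.
Placing X at cell i (0-indexed) of a strip of k safe cells leaves independent strips of sizes max(0, i-2) and max(0, k-i-3). Hence G(k) = mex{ G(max(0,i-2)) XOR G(max(0,k-i-3)) : 0 <= i < k }, with G(0) = 0.
G(1): splits (0,0):0^0=0 -> mex({0}) = 1
G(2): splits (0,0):0^0=0 -> mex({0}) = 1
G(3): splits (0,0):0^0=0 -> mex({0}) = 1
G(4): splits (0,1):0^1=1 (0,0):0^0=0 -> mex({0, 1}) = 2
G(5): splits (0,2):0^1=1 (0,1):0^1=1 (0,0):0^0=0 -> mex({0, 1}) = 2
G(6) = mex({1}) = 0
G(7) = mex({0, 1, 2}) = 3
G(8) = mex({0, 1, 2}) = 3
G(9) = mex({0, 2}) = 1
G(10) = mex({0, 2, 3}) = 1
G(11) = mex({0, 3}) = 1
G(12) = mex({1, 3}) = 0
G(13) = mex({0, 1, 2, 3}) = 4
G(14) = mex({0, 1, 2}) = 3
G(15) = mex({0, 1, 2}) = 3
G(16) = mex({0, 1, 2, 4}) = 3
G(17) = mex({0, 1, 3, 4}) = 2
G(18) = mex({0, 1, 3, 4}) = 2
G(19) = mex({0, 1, 3, 5}) = 2
G(20) = mex({0, 1, 2, 3, 5}) = 4
Therefore G(20) = 4.

4


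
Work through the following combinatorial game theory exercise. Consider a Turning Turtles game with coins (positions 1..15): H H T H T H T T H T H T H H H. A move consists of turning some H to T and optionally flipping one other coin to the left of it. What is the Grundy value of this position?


Coins: H H T H T H T T H T H T H H H
Key fact: a single head at position k behaves exactly like a Nim heap of size k (turning it to T and optionally flipping a coin at j < k corresponds to moving the heap from k to j, or to 0), and heads combine as a disjunctive sum (two heads at the same place would cancel, matching j XOR j = 0). So the Nim-value is the XOR of the 1-indexed positions of the heads.
Face-up positions (1-indexed): [1, 2, 4, 6, 9, 11, 13, 14, 15]
XOR 0 with 1: 0 XOR 1 = 1
XOR 1 with 2: 1 XOR 2 = 3
XOR 3 with 4: 3 XOR 4 = 7
XOR 7 with 6: 7 XOR 6 = 1
XOR 1 with 9: 1 XOR 9 = 8
XOR 8 with 11: 8 XOR 11 = 3
XOR 3 with 13: 3 XOR 13 = 14
XOR 14 with 14: 14 XOR 14 = 0
XOR 0 with 15: 0 XOR 15 = 15
Nim-value = 15

15


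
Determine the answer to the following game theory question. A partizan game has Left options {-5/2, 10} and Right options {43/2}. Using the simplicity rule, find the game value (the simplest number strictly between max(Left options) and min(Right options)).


Left options: {-5/2, 10}, max = 10
Right options: {43/2}, min = 43/2
All options are numbers and max(Left) < min(Right), so by the simplicity theorem the value is the simplest (earliest-born) number strictly between 10 and 43/2.
Integers 11 through 21 all lie strictly between 10 and 43/2.
Among integers, the simplest (lowest birthday = smallest |n|; 0 is born on day 0, +-n on day n) is 11.
No non-integer in the interval can be simpler: if x is a non-integer in the interval, then floor(x) or ceil(x) also lies in the interval (the interval contains an integer), and both are proper prefixes of x's sign expansion, i.e. born earlier. So the game value is 11.
Game value = 11

11


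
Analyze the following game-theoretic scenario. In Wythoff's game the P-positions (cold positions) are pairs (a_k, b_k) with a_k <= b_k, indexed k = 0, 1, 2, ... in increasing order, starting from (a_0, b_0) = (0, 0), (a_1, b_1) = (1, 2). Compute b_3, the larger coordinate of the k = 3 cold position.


By Wythoff's theorem, a_k = floor(k * phi) and b_k = floor(k * phi^2) = a_k + k, where phi = (1 + sqrt(5))/2 is the golden ratio.
phi = (1 + sqrt(5))/2 = 1.618034
phi^2 = phi + 1 = 2.618034
k = 3
k * phi^2 = 3 * 2.618034 = 7.854102
b_3 = floor(k * phi^2) = 7 (check: a_3 + k = 4 + 3 = 7)

7


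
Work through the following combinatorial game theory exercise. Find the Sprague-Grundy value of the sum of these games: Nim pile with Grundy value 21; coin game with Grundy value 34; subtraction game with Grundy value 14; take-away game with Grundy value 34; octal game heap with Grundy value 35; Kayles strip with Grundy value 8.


By the Sprague-Grundy theorem, the Grundy value of a sum of games is the XOR of individual Grundy values.
Nim pile: Grundy value = 21. Running XOR: 0 XOR 21 = 21
coin game: Grundy value = 34. Running XOR: 21 XOR 34 = 55
subtraction game: Grundy value = 14. Running XOR: 55 XOR 14 = 57
take-away game: Grundy value = 34. Running XOR: 57 XOR 34 = 27
octal game heap: Grundy value = 35. Running XOR: 27 XOR 35 = 56
Kayles strip: Grundy value = 8. Running XOR: 56 XOR 8 = 48
The combined Grundy value is 48.

48


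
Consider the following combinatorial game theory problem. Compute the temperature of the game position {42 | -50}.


The game is {42 | -50}, a switch {a | b} with numbers a > b.
Cooling {a | b} by t gives {a - t | b + t}, which stops being hot when a - t = b + t, i.e. at t = (a - b)/2. So the temperature of a switch is (a - b)/2.
Temperature = (Left option - Right option) / 2
= (42 - (-50)) / 2
= 92 / 2
= 46

46


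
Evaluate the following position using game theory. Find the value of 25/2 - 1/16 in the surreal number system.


x = 25/2, y = 1/16
Converting to common denominator: 16
x = 200/16, y = 1/16
x - y = 25/2 - 1/16 = 199/16

199/16


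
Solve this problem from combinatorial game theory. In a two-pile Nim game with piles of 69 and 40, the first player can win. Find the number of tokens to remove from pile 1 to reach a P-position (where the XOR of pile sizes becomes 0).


Piles: 69 and 40
Current XOR: 69 XOR 40 = 109 (non-zero, so this is an N-position).
To make the XOR zero, we need to find a move that balances the piles.
For pile 1 (size 69): target = 69 XOR 109 = 40
We reduce pile 1 from 69 to 40.
Tokens removed: 69 - 40 = 29
Verification: 40 XOR 40 = 0

29


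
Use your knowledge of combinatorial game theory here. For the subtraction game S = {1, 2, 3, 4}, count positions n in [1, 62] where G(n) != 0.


Subtraction set S = {1, 2, 3, 4}, so G(n) = n mod 5.
G(n) = 0 when n is a multiple of 5.
Multiples of 5 in [1, 62]: 12
N-positions (nonzero Grundy) = 62 - 12 = 50

50


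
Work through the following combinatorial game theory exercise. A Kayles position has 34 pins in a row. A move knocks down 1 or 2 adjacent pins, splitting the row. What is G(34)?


Kayles: a move removes 1 or 2 adjacent pins from a contiguous row.
Removing pins from a row of k leaves two independent rows (a, b) with a + b = k - 1 (one pin) or a + b = k - 2 (two pins); an end removal gives a = 0.
By Sprague-Grundy, G(k) = mex{ G(a) XOR G(b) } over all these splits. G(0) = 0.
G(1): splits (0,0):0^0=0 -> mex({0}) = 1
G(2): splits (0,1):0^1=1 (0,0):0^0=0 -> mex({0, 1}) = 2
G(3): splits (0,2):0^2=2 (1,1):1^1=0 (0,1):0^1=1 -> mex({0, 1, 2}) = 3
G(4): splits (0,3):0^3=3 (1,2):1^2=3 (0,2):0^2=2 (1,1):1^1=0 -> mex({0, 2, 3}) = 1
G(5): splits (0,4):0^1=1 (1,3):1^3=2 (2,2):2^2=0 (0,3):0^3=3 (1,2):1^2=3 -> mex({0, 1, 2, 3}) = 4
G(6) = mex({0, 1, 2, 4}) = 3
G(7) = mex({0, 1, 3, 4, 5}) = 2
G(8) = mex({0, 2, 3, 5, 6}) = 1
G(9) = mex({0, 1, 2, 3, 6, 7}) = 4
G(10) = mex({0, 1, 3, 4, 5, 7}) = 2
G(11) = mex({0, 1, 2, 3, 4, 5}) = 6
G(12) = mex({0, 1, 2, 3, 5, 6, 7}) = 4
G(13) = mex({0, 2, 3, 4, 6, 7}) = 1
G(14) = mex({0, 1, 4, 5, 6, 7}) = 2
G(15) = mex({0, 1, 2, 3, 4, 5, 6}) = 7
G(16) = mex({0, 2, 3, 5, 6, 7}) = 1
G(17) = mex({0, 1, 2, 3, 5, 6, 7}) = 4
G(18) = mex({0, 1, 2, 4, 5, 6}) = 3
G(19) = mex({0, 1, 3, 4, 5, 7}) = 2
G(20) = mex({0, 2, 3, 4, 5, 6, 7}) = 1
G(21) = mex({0, 1, 2, 3, 5, 6, 7}) = 4
G(22) = mex({0, 1, 2, 3, 4, 5, 7}) = 6
G(23) = mex({0, 1, 2, 3, 4, 5, 6}) = 7
G(24) = mex({0, 1, 2, 3, 5, 6, 7}) = 4
G(25) = mex({0, 2, 3, 4, 6, 7}) = 1
G(26) = mex({0, 1, 3, 4, 5, 6, 7}) = 2
G(27) = mex({0, 1, 2, 3, 4, 5, 6, 7}) = 8
G(28) = mex({0, 1, 2, 3, 4, 6, 7, 8}) = 5
G(29) = mex({0, 1, 2, 3, 5, 6, 7, 8, 9}) = 4
G(30) = mex({0, 1, 2, 3, 4, 5, 6, 9, 10}) = 7
G(31) = mex({0, 1, 3, 4, 5, 7, 10, 11}) = 2
G(32) = mex({0, 2, 3, 4, 5, 6, 7, 9, 11}) = 1
G(33) = mex({0, 1, 2, 3, 4, 5, 6, 7, 9, 12}) = 8
G(34) = mex({0, 1, 2, 3, 4, 5, 7, 8, 11, 12}) = 6
Therefore G(34) = 6.

6
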